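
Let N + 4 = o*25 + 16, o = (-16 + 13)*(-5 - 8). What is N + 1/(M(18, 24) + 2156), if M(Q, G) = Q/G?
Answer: 8514853/8627 ≈ 987.00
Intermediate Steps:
o = 39 (o = -3*(-13) = 39)
N = 987 (N = -4 + (39*25 + 16) = -4 + (975 + 16) = -4 + 991 = 987)
N + 1/(M(18, 24) + 2156) = 987 + 1/(18/24 + 2156) = 987 + 1/(18*(1/24) + 2156) = 987 + 1/(3/4 + 2156) = 987 + 1/(8627/4) = 987 + 4/8627 = 8514853/8627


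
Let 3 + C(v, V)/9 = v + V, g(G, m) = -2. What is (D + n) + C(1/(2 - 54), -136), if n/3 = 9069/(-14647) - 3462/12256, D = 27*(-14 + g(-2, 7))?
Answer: -1967147552871/1166838608 ≈ -1685.9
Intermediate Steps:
C(v, V) = -27 + 9*V + 9*v (C(v, V) = -27 + 9*(v + V) = -27 + 9*(V + v) = -27 + (9*V + 9*v) = -27 + 9*V + 9*v)
D = -432 (D = 27*(-14 - 2) = 27*(-16) = -432)
n = -242786367/89756816 (n = 3*(9069/(-14647) - 3462/12256) = 3*(9069*(-1/14647) - 3462*1/12256) = 3*(-9069/14647 - 1731/6128) = 3*(-80928789/89756816) = -242786367/89756816 ≈ -2.7049)
(D + n) + C(1/(2 - 54), -136) = (-432 - 242786367/89756816) + (-27 + 9*(-136) + 9/(2 - 54)) = -39017730879/89756816 + (-27 - 1224 + 9/(-52)) = -39017730879/89756816 + (-27 - 1224 + 9*(-1/52)) = -39017730879/89756816 + (-27 - 1224 - 9/52) = -39017730879/89756816 - 65061/52 = -1967147552871/1166838608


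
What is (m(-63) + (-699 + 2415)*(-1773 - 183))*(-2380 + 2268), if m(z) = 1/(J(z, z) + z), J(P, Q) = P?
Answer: 3383347976/9 ≈ 3.7593e+8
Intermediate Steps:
m(z) = 1/(2*z) (m(z) = 1/(z + z) = 1/(2*z))
(m(-63) + (-699 + 2415)*(-1773 - 183))*(-2380 + 2268) = ((½)/(-63) + (-699 + 2415)*(-1773 - 183))*(-2380 + 2268) = ((½)*(-1/63) + 1716*(-1956))*(-112) = (-1/126 - 3356496)*(-112) = -422918497/126*(-112) = 3383347976/9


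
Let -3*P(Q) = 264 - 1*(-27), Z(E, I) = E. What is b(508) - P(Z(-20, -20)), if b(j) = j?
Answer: 605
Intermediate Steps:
P(Q) = -97 (P(Q) = -(264 - 1*(-27))/3 = -(264 + 27)/3 = -⅓*291 = -97)
b(508) - P(Z(-20, -20)) = 508 - 1*(-97) = 508 + 97 = 605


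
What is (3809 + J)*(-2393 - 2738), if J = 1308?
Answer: -26255327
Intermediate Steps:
(3809 + J)*(-2393 - 2738) = (3809 + 1308)*(-2393 - 2738) = 5117*(-5131) = -26255327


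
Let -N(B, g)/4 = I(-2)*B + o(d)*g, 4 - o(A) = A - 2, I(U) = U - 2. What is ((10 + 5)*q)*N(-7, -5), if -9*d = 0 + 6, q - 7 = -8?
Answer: -320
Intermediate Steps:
q = -1 (q = 7 - 8 = -1)
d = -⅔ (d = -(0 + 6)/9 = -⅑*6 = -⅔ ≈ -0.66667)
I(U) = -2 + U
o(A) = 6 - A (o(A) = 4 - (A - 2) = 4 - (-2 + A) = 4 + (2 - A) = 6 - A)
N(B, g) = 16*B - 80*g/3 (N(B, g) = -4*((-2 - 2)*B + (6 - 1*(-⅔))*g) = -4*(-4*B + (6 + ⅔)*g) = -4*(-4*B + 20*g/3) = 16*B - 80*g/3)
((10 + 5)*q)*N(-7, -5) = ((10 + 5)*(-1))*(16*(-7) - 80/3*(-5)) = (15*(-1))*(-112 + 400/3) = -15*64/3 = -320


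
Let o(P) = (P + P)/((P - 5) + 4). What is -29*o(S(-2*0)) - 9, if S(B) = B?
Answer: -9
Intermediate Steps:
o(P) = 2*P/(-1 + P) (o(P) = (2*P)/((-5 + P) + 4) = (2*P)/(-1 + P) = 2*P/(-1 + P))
-29*o(S(-2*0)) - 9 = -58*(-2*0)/(-1 - 2*0) - 9 = -58*0/(-1 + 0) - 9 = -58*0/(-1) - 9 = -58*0*(-1) - 9 = -29*0 - 9 = 0 - 9 = -9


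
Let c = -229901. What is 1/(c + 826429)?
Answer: 1/596528 ≈ 1.6764e-6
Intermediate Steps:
1/(c + 826429) = 1/(-229901 + 826429) = 1/596528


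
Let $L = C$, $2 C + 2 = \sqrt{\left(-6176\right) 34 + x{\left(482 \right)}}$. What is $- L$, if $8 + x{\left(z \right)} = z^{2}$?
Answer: $1 - \sqrt{5583} \approx -73.719$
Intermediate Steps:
$x{\left(z \right)} = -8 + z^{2}$
$C = -1 + \sqrt{5583}$ ($C = -1 + \frac{\sqrt{\left(-6176\right) 34 - \left(8 - 482^{2}\right)}}{2} = -1 + \frac{\sqrt{-209984 + \left(-8 + 232324\right)}}{2} = -1 + \frac{\sqrt{-209984 + 232316}}{2} = -1 + \frac{\sqrt{22332}}{2} = -1 + \frac{2 \sqrt{5583}}{2} = -1 + \sqrt{5583} \approx 73.719$)
$L = -1 + \sqrt{5583} \approx 73.719$
$- L = - (-1 + \sqrt{5583}) = 1 - \sqrt{5583}$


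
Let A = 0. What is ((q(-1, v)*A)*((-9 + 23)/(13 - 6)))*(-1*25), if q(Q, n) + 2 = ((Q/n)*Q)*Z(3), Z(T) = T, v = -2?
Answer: 0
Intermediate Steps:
q(Q, n) = -2 + 3*Q²/n (q(Q, n) = -2 + ((Q/n)*Q)*3 = -2 + (Q²/n)*3 = -2 + 3*Q²/n)
((q(-1, v)*A)*((-9 + 23)/(13 - 6)))*(-1*25) = (((-2 + 3*(-1)²/(-2))*0)*((-9 + 23)/(13 - 6)))*(-1*25) = (((-2 + 3*1*(-½))*0)*(14/7))*(-25) = (((-2 - 3/2)*0)*(14*(⅐)))*(-25) = (-7/2*0*2)*(-25) = (0*2)*(-25) = 0*(-25) = 0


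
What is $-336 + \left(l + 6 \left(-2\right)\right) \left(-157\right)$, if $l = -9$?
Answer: $2961$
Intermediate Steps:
$-336 + \left(l + 6 \left(-2\right)\right) \left(-157\right) = -336 + \left(-9 + 6 \left(-2\right)\right) \left(-157\right) = -336 + \left(-9 - 12\right) \left(-157\right) = -336 - -3297 = -336 + 3297 = 2961$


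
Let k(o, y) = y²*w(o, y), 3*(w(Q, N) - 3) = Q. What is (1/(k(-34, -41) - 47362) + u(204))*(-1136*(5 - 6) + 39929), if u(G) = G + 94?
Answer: 2253034304875/184111 ≈ 1.2237e+7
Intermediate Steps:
w(Q, N) = 3 + Q/3
k(o, y) = y²*(3 + o/3)
u(G) = 94 + G
(1/(k(-34, -41) - 47362) + u(204))*(-1136*(5 - 6) + 39929) = (1/((⅓)*(-41)²*(9 - 34) - 47362) + (94 + 204))*(-1136*(5 - 6) + 39929) = (1/((⅓)*1681*(-25) - 47362) + 298)*(-1136*(-1) + 39929) = (1/(-42025/3 - 47362) + 298)*(1136 + 39929) = (1/(-184111/3) + 298)*41065 = (-3/184111 + 298)*41065 = (54865075/184111)*41065 = 2253034304875/184111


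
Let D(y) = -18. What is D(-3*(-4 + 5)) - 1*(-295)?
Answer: 277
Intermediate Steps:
D(-3*(-4 + 5)) - 1*(-295) = -18 - 1*(-295) = -18 + 295 = 277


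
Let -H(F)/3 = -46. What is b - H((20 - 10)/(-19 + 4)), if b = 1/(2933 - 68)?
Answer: -395369/2865 ≈ -138.00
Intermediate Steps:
H(F) = 138 (H(F) = -3*(-46) = 138)
b = 1/2865 ≈ 0.00034904
b - H((20 - 10)/(-19 + 4)) = 1/2865 - 1*138 = 1/2865 - 138 = -395369/2865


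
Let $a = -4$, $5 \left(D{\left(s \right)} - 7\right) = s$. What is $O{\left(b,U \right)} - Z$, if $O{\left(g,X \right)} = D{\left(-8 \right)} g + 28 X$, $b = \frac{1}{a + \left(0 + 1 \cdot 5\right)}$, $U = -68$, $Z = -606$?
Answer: $- \frac{6463}{5} \approx -1292.6$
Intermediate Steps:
$D{\left(s \right)} = 7 + \frac{s}{5}$
$b = 1$ ($b = \frac{1}{-4 + \left(0 + 1 \cdot 5\right)} = \frac{1}{-4 + \left(0 + 5\right)} = \frac{1}{-4 + 5} = 1^{-1} = 1$)
$O{\left(g,X \right)} = 28 X + \frac{27 g}{5}$ ($O{\left(g,X \right)} = \left(7 + \frac{1}{5} \left(-8\right)\right) g + 28 X = \left(7 - \frac{8}{5}\right) g + 28 X = \frac{27 g}{5} + 28 X = 28 X + \frac{27 g}{5}$)
$O{\left(b,U \right)} - Z = \left(28 \left(-68\right) + \frac{27}{5} \cdot 1\right) - -606 = \left(-1904 + \frac{27}{5}\right) + 606 = - \frac{9493}{5} + 606 = - \frac{6463}{5}$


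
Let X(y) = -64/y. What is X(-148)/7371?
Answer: 16/272727 ≈ 5.8667e-5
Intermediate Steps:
X(-148)/7371 = -64/(-148)/7371 = -64*(-1/148)*(1/7371) = (16/37)*(1/7371) = 16/272727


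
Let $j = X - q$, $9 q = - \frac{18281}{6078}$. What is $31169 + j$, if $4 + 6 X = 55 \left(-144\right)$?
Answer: $\frac{1632781811}{54702} \approx 29849.0$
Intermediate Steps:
$X = - \frac{3962}{3}$ ($X = - \frac{2}{3} + \frac{55 \left(-144\right)}{6} = - \frac{2}{3} + \frac{1}{6} \left(-7920\right) = - \frac{2}{3} - 1320 = - \frac{3962}{3} \approx -1320.7$)
$q = - \frac{18281}{54702}$ ($q = \frac{\left(-18281\right) \frac{1}{6078}}{9} = \frac{1}{9} \left(- \frac{18281}{6078}\right) = - \frac{18281}{54702} \approx -0.33419$)
$j = - \frac{72224827}{54702}$ ($j = - \frac{3962}{3} - - \frac{18281}{54702} = - \frac{3962}{3} + \frac{18281}{54702} = - \frac{72224827}{54702} \approx -1320.3$)
$31169 + j = 31169 - \frac{72224827}{54702} = \frac{1632781811}{54702}$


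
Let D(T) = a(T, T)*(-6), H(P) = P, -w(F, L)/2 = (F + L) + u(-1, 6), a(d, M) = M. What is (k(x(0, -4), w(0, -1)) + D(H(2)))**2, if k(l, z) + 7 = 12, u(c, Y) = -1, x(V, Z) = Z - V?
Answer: 49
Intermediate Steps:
w(F, L) = 2 - 2*F - 2*L (w(F, L) = -2*((F + L) - 1) = -2*(-1 + F + L) = 2 - 2*F - 2*L)
D(T) = -6*T (D(T) = T*(-6) = -6*T)
k(l, z) = 5 (k(l, z) = -7 + 12 = 5)
(k(x(0, -4), w(0, -1)) + D(H(2)))**2 = (5 - 6*2)**2 = (5 - 12)**2 = (-7)**2 = 49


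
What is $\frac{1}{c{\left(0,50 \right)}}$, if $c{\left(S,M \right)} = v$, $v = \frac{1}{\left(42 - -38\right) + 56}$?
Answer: $136$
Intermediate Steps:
$v = \frac{1}{136}$ ($v = \frac{1}{\left(42 + 38\right) + 56} = \frac{1}{80 + 56} = \frac{1}{136} \approx 0.0073529$)
$c{\left(S,M \right)} = \frac{1}{136}$
$\frac{1}{c{\left(0,50 \right)}} = \frac{1}{\frac{1}{136}} = 136$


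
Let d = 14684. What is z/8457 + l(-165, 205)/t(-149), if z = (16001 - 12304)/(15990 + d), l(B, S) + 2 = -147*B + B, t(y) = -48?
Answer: -21696765056/43235003 ≈ -501.83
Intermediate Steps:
l(B, S) = -2 - 146*B (l(B, S) = -2 + (-147*B + B) = -2 - 146*B)
z = 3697/30674 (z = (16001 - 12304)/(15990 + 14684) = 3697/30674 ≈ 0.12053)
z/8457 + l(-165, 205)/t(-149) = (3697/30674)/8457 + (-2 - 146*(-165))/(-48) = (3697/30674)*(1/8457) + (-2 + 24090)*(-1/48) = 3697/259410018 + 24088*(-1/48) = 3697/259410018 - 3011/6 = -21696765056/43235003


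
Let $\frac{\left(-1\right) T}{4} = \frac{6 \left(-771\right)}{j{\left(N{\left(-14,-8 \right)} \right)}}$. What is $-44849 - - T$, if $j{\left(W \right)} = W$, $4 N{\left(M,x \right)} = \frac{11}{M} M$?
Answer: $- \frac{419323}{11} \approx -38120.0$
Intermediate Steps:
$N{\left(M,x \right)} = \frac{11}{4}$ ($N{\left(M,x \right)} = \frac{\frac{11}{M} M}{4} = \frac{1}{4} \cdot 11 = \frac{11}{4}$)
$T = \frac{74016}{11}$ ($T = - 4 \frac{6 \left(-771\right)}{\frac{11}{4}} = - 4 \left(\left(-4626\right) \frac{4}{11}\right) = \left(-4\right) \left(- \frac{18504}{11}\right) = \frac{74016}{11} \approx 6728.7$)
$-44849 - - T = -44849 - \left(-1\right) \frac{74016}{11} = -44849 - - \frac{74016}{11} = -44849 + \frac{74016}{11} = - \frac{419323}{11}$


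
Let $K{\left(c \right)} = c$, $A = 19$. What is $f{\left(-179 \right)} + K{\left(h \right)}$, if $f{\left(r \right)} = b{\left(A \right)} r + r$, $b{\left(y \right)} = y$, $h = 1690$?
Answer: $-1890$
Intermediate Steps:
$f{\left(r \right)} = 20 r$ ($f{\left(r \right)} = 19 r + r = 20 r$)
$f{\left(-179 \right)} + K{\left(h \right)} = 20 \left(-179\right) + 1690 = -3580 + 1690 = -1890$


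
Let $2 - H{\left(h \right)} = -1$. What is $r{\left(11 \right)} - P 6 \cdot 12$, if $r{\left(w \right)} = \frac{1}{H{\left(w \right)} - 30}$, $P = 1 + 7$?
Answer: $- \frac{15553}{27} \approx -576.04$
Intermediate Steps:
$H{\left(h \right)} = 3$ ($H{\left(h \right)} = 2 - -1 = 2 + 1 = 3$)
$P = 8$
$r{\left(w \right)} = - \frac{1}{27}$ ($r{\left(w \right)} = \frac{1}{3 - 30} = \frac{1}{-27} = - \frac{1}{27}$)
$r{\left(11 \right)} - P 6 \cdot 12 = - \frac{1}{27} - 8 \cdot 6 \cdot 12 = - \frac{1}{27} - 48 \cdot 12 = - \frac{1}{27} - 576 = - \frac{15553}{27}$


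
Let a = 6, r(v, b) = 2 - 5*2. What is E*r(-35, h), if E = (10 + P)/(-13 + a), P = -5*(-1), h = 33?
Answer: 120/7 ≈ 17.143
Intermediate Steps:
r(v, b) = -8 (r(v, b) = 2 - 10 = -8)
P = 5
E = -15/7 (E = (10 + 5)/(-13 + 6) = 15/(-7) = 15*(-1/7) = -15/7 ≈ -2.1429)
E*r(-35, h) = -15/7*(-8) = 120/7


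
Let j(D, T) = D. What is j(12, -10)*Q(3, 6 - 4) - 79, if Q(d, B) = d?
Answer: -43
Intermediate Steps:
j(12, -10)*Q(3, 6 - 4) - 79 = 12*3 - 79 = 36 - 79 = -43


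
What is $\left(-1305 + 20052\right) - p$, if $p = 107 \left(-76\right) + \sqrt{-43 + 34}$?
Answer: $26879 - 3 i \approx 26879.0 - 3.0 i$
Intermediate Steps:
$p = -8132 + 3 i$ ($p = -8132 + \sqrt{-9} = -8132 + 3 i \approx -8132.0 + 3.0 i$)
$\left(-1305 + 20052\right) - p = \left(-1305 + 20052\right) - \left(-8132 + 3 i\right) = 18747 + \left(8132 - 3 i\right) = 26879 - 3 i$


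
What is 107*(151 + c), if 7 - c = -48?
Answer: 22042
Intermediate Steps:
c = 55 (c = 7 - 1*(-48) = 7 + 48 = 55)
107*(151 + c) = 107*(151 + 55) = 107*206 = 22042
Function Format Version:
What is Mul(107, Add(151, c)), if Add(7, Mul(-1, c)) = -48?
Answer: 22042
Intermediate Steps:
c = 55 (c = Add(7, Mul(-1, -48)) = Add(7, 48) = 55)
Mul(107, Add(151, c)) = Mul(107, Add(151, 55)) = Mul(107, 206) = 22042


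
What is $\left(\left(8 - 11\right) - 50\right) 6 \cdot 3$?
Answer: $-954$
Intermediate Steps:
$\left(\left(8 - 11\right) - 50\right) 6 \cdot 3 = \left(\left(8 - 11\right) - 50\right) 18 = \left(-3 - 50\right) 18 = \left(-53\right) 18 = -954$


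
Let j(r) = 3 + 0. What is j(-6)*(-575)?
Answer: -1725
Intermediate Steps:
j(r) = 3
j(-6)*(-575) = 3*(-575) = -1725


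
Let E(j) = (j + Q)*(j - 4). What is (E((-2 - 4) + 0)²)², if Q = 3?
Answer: 810000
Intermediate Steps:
E(j) = (-4 + j)*(3 + j) (E(j) = (j + 3)*(j - 4) = (3 + j)*(-4 + j) = (-4 + j)*(3 + j))
(E((-2 - 4) + 0)²)² = ((-12 + ((-2 - 4) + 0)² - ((-2 - 4) + 0))²)² = ((-12 + (-6 + 0)² - (-6 + 0))²)² = ((-12 + (-6)² - 1*(-6))²)² = ((-12 + 36 + 6)²)² = (30²)² = 900² = 810000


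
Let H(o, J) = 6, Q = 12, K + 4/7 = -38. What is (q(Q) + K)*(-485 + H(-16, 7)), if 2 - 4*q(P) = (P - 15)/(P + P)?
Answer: 4081559/224 ≈ 18221.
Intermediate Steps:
K = -270/7 (K = -4/7 - 38 = -270/7 ≈ -38.571)
q(P) = ½ - (-15 + P)/(8*P) (q(P) = ½ - (P - 15)/(4*(P + P)) = ½ - (-15 + P)/(4*(2*P)) = ½ - (-15 + P)*1/(2*P)/4 = ½ - (-15 + P)/(8*P))
(q(Q) + K)*(-485 + H(-16, 7)) = ((3/8)*(5 + 12)/12 - 270/7)*(-485 + 6) = ((3/8)*(1/12)*17 - 270/7)*(-479) = (17/32 - 270/7)*(-479) = -8521/224*(-479) = 4081559/224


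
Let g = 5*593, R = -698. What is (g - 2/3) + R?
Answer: 6799/3 ≈ 2266.3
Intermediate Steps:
g = 2965
(g - 2/3) + R = (2965 - 2/3) - 698 = (2965 - 2*⅓) - 698 = (2965 - ⅔) - 698 = 8893/3 - 698 = 6799/3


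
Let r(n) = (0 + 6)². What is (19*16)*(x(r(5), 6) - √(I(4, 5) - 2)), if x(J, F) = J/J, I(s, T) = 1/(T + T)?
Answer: 304 - 152*I*√190/5 ≈ 304.0 - 419.04*I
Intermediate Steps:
I(s, T) = 1/(2*T)
r(n) = 36 (r(n) = 6² = 36)
x(J, F) = 1
(19*16)*(x(r(5), 6) - √(I(4, 5) - 2)) = (19*16)*(1 - √((½)/5 - 2)) = 304*(1 - √((½)*(⅕) - 2)) = 304*(1 - √(⅒ - 2)) = 304*(1 - √(-19/10)) = 304*(1 - I*√190/10) = 304 - 152*I*√190/5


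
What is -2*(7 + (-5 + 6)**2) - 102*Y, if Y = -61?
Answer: 6206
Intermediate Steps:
-2*(7 + (-5 + 6)**2) - 102*Y = -2*(7 + (-5 + 6)**2) - 102*(-61) = -2*(7 + 1**2) + 6222 = -2*(7 + 1) + 6222 = -2*8 + 6222 = -16 + 6222 = 6206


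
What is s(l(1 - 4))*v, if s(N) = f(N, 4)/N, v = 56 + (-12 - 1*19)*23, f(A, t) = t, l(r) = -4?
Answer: 657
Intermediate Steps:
v = -657 (v = 56 + (-12 - 19)*23 = 56 - 31*23 = 56 - 713 = -657)
s(N) = 4/N
s(l(1 - 4))*v = (4/(-4))*(-657) = (4*(-¼))*(-657) = -1*(-657) = 657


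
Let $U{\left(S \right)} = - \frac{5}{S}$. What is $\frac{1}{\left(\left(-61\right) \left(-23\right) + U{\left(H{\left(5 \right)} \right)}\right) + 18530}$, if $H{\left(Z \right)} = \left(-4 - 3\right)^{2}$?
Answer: $\frac{49}{976712} \approx 5.0168 \cdot 10^{-5}$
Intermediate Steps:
$H{\left(Z \right)} = 49$ ($H{\left(Z \right)} = \left(-7\right)^{2} = 49$)
$\frac{1}{\left(\left(-61\right) \left(-23\right) + U{\left(H{\left(5 \right)} \right)}\right) + 18530} = \frac{1}{\left(\left(-61\right) \left(-23\right) - \frac{5}{49}\right) + 18530} = \frac{1}{\left(1403 - \frac{5}{49}\right) + 18530} = \frac{1}{\frac{68742}{49} + 18530} = \frac{1}{\frac{976712}{49}} = \frac{49}{976712}$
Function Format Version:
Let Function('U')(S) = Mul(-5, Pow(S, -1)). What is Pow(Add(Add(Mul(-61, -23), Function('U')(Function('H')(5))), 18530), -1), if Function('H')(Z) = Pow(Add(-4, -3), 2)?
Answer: Rational(49, 976712) ≈ 5.0168e-5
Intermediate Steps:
Function('H')(Z) = 49 (Function('H')(Z) = Pow(-7, 2) = 49)
Pow(Add(Add(Mul(-61, -23), Function('U')(Function('H')(5))), 18530), -1) = Pow(Add(Add(Mul(-61, -23), Mul(-5, Pow(49, -1))), 18530), -1) = Pow(Add(Add(1403, Mul(-5, Rational(1, 49))), 18530), -1) = Pow(Add(Add(1403, Rational(-5, 49)), 18530), -1) = Pow(Add(Rational(68742, 49), 18530), -1) = Pow(Rational(976712, 49), -1) = Rational(49, 976712)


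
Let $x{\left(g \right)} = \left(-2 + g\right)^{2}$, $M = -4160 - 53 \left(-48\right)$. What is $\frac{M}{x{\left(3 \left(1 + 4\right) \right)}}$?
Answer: $- \frac{1616}{169} \approx -9.5621$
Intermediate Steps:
$M = -1616$ ($M = -4160 - -2544 = -4160 + 2544 = -1616$)
$\frac{M}{x{\left(3 \left(1 + 4\right) \right)}} = - \frac{1616}{\left(-2 + 3 \left(1 + 4\right)\right)^{2}} = - \frac{1616}{\left(-2 + 3 \cdot 5\right)^{2}} = - \frac{1616}{\left(-2 + 15\right)^{2}} = - \frac{1616}{13^{2}} = - \frac{1616}{169}$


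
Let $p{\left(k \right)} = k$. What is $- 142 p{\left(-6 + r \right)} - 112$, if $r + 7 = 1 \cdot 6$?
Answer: $882$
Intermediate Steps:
$r = -1$ ($r = -7 + 1 \cdot 6 = -7 + 6 = -1$)
$- 142 p{\left(-6 + r \right)} - 112 = - 142 \left(-6 - 1\right) - 112 = \left(-142\right) \left(-7\right) - 112 = 994 - 112 = 882$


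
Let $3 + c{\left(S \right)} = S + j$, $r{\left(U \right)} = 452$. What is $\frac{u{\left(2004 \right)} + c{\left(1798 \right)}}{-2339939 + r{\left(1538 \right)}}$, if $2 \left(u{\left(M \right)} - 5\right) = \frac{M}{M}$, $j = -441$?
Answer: $- \frac{2719}{4678974} \approx -0.00058111$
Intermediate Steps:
$c{\left(S \right)} = -444 + S$ ($c{\left(S \right)} = -3 + \left(S - 441\right) = -3 + \left(-441 + S\right) = -444 + S$)
$u{\left(M \right)} = \frac{11}{2}$ ($u{\left(M \right)} = 5 + \frac{M \frac{1}{M}}{2} = 5 + \frac{1}{2} \cdot 1 = 5 + \frac{1}{2} = \frac{11}{2}$)
$\frac{u{\left(2004 \right)} + c{\left(1798 \right)}}{-2339939 + r{\left(1538 \right)}} = \frac{\frac{11}{2} + \left(-444 + 1798\right)}{-2339939 + 452} = \frac{\frac{11}{2} + 1354}{-2339487} = \frac{2719}{2} \left(- \frac{1}{2339487}\right) = - \frac{2719}{4678974}$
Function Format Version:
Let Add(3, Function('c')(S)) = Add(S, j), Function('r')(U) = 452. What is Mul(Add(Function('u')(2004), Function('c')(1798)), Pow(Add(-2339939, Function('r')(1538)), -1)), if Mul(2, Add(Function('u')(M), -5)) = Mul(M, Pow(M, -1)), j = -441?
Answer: Rational(-2719, 4678974) ≈ -0.00058111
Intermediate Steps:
Function('c')(S) = Add(-444, S) (Function('c')(S) = Add(-3, Add(S, -441)) = Add(-3, Add(-441, S)) = Add(-444, S))
Function('u')(M) = Rational(11, 2) (Function('u')(M) = Add(5, Mul(Rational(1, 2), Mul(M, Pow(M, -1)))) = Add(5, Mul(Rational(1, 2), 1)) = Add(5, Rational(1, 2)) = Rational(11, 2))
Mul(Add(Function('u')(2004), Function('c')(1798)), Pow(Add(-2339939, Function('r')(1538)), -1)) = Mul(Add(Rational(11, 2), Add(-444, 1798)), Pow(Add(-2339939, 452), -1)) = Mul(Add(Rational(11, 2), 1354), Pow(-2339487, -1)) = Mul(Rational(2719, 2), Rational(-1, 2339487)) = Rational(-2719, 4678974)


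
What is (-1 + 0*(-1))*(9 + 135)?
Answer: -144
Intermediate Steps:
(-1 + 0*(-1))*(9 + 135) = (-1 + 0)*144 = -1*144 = -144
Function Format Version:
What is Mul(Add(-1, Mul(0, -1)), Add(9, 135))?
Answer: -144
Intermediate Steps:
Mul(Add(-1, Mul(0, -1)), Add(9, 135)) = Mul(Add(-1, 0), 144) = Mul(-1, 144) = -144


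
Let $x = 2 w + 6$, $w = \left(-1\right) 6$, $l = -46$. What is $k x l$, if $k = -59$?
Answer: $-16284$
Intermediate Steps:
$w = -6$
$x = -6$ ($x = 2 \left(-6\right) + 6 = -12 + 6 = -6$)
$k x l = \left(-59\right) \left(-6\right) \left(-46\right) = 354 \left(-46\right) = -16284$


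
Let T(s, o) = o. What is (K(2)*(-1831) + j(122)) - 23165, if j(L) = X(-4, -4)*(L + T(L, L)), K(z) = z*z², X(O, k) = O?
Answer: -38789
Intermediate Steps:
K(z) = z³
j(L) = -8*L (j(L) = -4*(L + L) = -8*L)
(K(2)*(-1831) + j(122)) - 23165 = (2³*(-1831) - 8*122) - 23165 = (8*(-1831) - 976) - 23165 = (-14648 - 976) - 23165 = -15624 - 23165 = -38789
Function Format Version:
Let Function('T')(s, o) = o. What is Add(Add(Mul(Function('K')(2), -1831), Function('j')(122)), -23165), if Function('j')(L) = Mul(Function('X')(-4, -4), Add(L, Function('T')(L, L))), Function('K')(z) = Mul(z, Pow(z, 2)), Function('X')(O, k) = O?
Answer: -38789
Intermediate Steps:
Function('K')(z) = Pow(z, 3)
Function('j')(L) = Mul(-8, L) (Function('j')(L) = Mul(-4, Add(L, L)) = Mul(-4, Mul(2, L)) = Mul(-8, L))
Add(Add(Mul(Function('K')(2), -1831), Function('j')(122)), -23165) = Add(Add(Mul(Pow(2, 3), -1831), Mul(-8, 122)), -23165) = Add(Add(Mul(8, -1831), -976), -23165) = Add(Add(-14648, -976), -23165) = Add(-15624, -23165) = -38789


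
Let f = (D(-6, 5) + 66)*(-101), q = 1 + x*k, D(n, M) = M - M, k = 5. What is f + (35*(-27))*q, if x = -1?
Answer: -2886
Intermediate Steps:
D(n, M) = 0
q = -4 (q = 1 - 1*5 = 1 - 5 = -4)
f = -6666 (f = (0 + 66)*(-101) = 66*(-101) = -6666)
f + (35*(-27))*q = -6666 + (35*(-27))*(-4) = -6666 - 945*(-4) = -6666 + 3780 = -2886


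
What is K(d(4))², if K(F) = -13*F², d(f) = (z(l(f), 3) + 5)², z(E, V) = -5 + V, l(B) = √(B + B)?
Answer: 1108809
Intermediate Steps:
l(B) = √2*√B (l(B) = √(2*B) = √2*√B)
d(f) = 9 (d(f) = ((-5 + 3) + 5)² = (-2 + 5)² = 3² = 9)
K(d(4))² = (-13*9²)² = (-13*81)² = (-1053)² = 1108809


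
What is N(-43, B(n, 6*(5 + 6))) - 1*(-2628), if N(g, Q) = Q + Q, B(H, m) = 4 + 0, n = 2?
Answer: 2636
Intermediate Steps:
B(H, m) = 4
N(g, Q) = 2*Q
N(-43, B(n, 6*(5 + 6))) - 1*(-2628) = 2*4 - 1*(-2628) = 8 + 2628 = 2636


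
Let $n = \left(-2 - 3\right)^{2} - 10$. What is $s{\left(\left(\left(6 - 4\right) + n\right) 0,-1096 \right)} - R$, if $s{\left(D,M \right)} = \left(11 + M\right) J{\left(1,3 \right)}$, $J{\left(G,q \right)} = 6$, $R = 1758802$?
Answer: $-1765312$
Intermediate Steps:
$n = 15$ ($n = \left(-5\right)^{2} - 10 = 25 - 10 = 15$)
$s{\left(D,M \right)} = 66 + 6 M$ ($s{\left(D,M \right)} = \left(11 + M\right) 6 = 66 + 6 M$)
$s{\left(\left(\left(6 - 4\right) + n\right) 0,-1096 \right)} - R = \left(66 + 6 \left(-1096\right)\right) - 1758802 = \left(66 - 6576\right) - 1758802 = -6510 - 1758802 = -1765312$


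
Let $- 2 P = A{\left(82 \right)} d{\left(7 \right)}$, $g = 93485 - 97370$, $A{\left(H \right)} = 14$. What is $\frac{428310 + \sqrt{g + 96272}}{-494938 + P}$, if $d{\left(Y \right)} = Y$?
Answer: $- \frac{428310}{494987} - \frac{\sqrt{92387}}{494987} \approx -0.86591$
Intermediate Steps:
$g = -3885$
$P = -49$ ($P = - \frac{14 \cdot 7}{2} = \left(- \frac{1}{2}\right) 98 = -49$)
$\frac{428310 + \sqrt{g + 96272}}{-494938 + P} = \frac{428310 + \sqrt{-3885 + 96272}}{-494938 - 49} = \frac{428310 + \sqrt{92387}}{-494987} = \left(428310 + \sqrt{92387}\right) \left(- \frac{1}{494987}\right) = - \frac{428310}{494987} - \frac{\sqrt{92387}}{494987}$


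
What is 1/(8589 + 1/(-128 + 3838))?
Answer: 3710/31865191 ≈ 0.00011643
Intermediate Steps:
1/(8589 + 1/(-128 + 3838)) = 1/(8589 + 1/3710) = 1/(31865191/3710) = 3710/31865191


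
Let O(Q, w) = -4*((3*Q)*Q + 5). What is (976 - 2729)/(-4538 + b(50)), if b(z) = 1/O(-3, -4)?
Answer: 224384/580865 ≈ 0.38629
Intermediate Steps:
O(Q, w) = -20 - 12*Q² (O(Q, w) = -4*(3*Q² + 5) = -4*(5 + 3*Q²) = -20 - 12*Q²)
b(z) = -1/128 (b(z) = 1/(-20 - 12*(-3)²) = 1/(-20 - 12*9) = 1/(-20 - 108) = 1/(-128) = -1/128)
(976 - 2729)/(-4538 + b(50)) = (976 - 2729)/(-4538 - 1/128) = -1753/(-580865/128) = -1753*(-128/580865) = 224384/580865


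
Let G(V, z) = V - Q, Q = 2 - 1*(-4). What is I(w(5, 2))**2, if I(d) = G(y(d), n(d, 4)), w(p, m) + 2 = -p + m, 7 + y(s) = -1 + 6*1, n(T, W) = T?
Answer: 64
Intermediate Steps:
Q = 6 (Q = 2 + 4 = 6)
y(s) = -2 (y(s) = -7 + (-1 + 6*1) = -7 + (-1 + 6) = -7 + 5 = -2)
w(p, m) = -2 + m - p (w(p, m) = -2 + (-p + m) = -2 + (m - p) = -2 + m - p)
G(V, z) = -6 + V (G(V, z) = V - 1*6 = V - 6 = -6 + V)
I(d) = -8 (I(d) = -6 - 2 = -8)
I(w(5, 2))**2 = (-8)**2 = 64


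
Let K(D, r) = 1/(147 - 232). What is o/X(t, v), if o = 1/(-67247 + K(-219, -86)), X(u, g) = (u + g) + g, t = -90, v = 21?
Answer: 85/274367808 ≈ 3.0980e-7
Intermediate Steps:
X(u, g) = u + 2*g (X(u, g) = (g + u) + g = u + 2*g)
K(D, r) = -1/85 (K(D, r) = 1/(-85) = -1/85)
o = -85/5715996 (o = 1/(-67247 - 1/85) = 1/(-5715996/85) = -85/5715996 ≈ -1.4871e-5)
o/X(t, v) = -85/(5715996*(-90 + 2*21)) = -85/(5715996*(-90 + 42)) = -85/5715996/(-48) = -85/5715996*(-1/48) = 85/274367808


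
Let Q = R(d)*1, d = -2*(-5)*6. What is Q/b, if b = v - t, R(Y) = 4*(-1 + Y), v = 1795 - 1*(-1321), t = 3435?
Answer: -236/319 ≈ -0.73981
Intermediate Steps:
v = 3116 (v = 1795 + 1321 = 3116)
d = 60 (d = 10*6 = 60)
R(Y) = -4 + 4*Y
b = -319 (b = 3116 - 1*3435 = 3116 - 3435 = -319)
Q = 236 (Q = (-4 + 4*60)*1 = (-4 + 240)*1 = 236*1 = 236)
Q/b = 236/(-319) = 236*(-1/319) = -236/319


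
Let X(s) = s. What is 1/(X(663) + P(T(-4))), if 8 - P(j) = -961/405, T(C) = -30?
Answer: 405/272716 ≈ 0.0014851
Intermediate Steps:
P(j) = 4201/405 (P(j) = 8 - (-961)/405 = 8 - 1*(-961/405) = 8 + 961/405 = 4201/405)
1/(X(663) + P(T(-4))) = 1/(663 + 4201/405) = 1/(272716/405) = 405/272716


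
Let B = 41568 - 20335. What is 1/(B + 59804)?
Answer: 1/81037 ≈ 1.2340e-5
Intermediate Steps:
B = 21233
1/(B + 59804) = 1/(21233 + 59804) = 1/81037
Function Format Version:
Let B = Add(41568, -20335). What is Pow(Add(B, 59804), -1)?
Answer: Rational(1, 81037) ≈ 1.2340e-5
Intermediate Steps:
B = 21233
Pow(Add(B, 59804), -1) = Pow(Add(21233, 59804), -1) = Pow(81037, -1) = Rational(1, 81037)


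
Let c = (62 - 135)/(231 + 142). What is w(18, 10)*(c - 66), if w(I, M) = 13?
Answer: -320983/373 ≈ -860.54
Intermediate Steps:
c = -73/373 ≈ -0.19571
w(18, 10)*(c - 66) = 13*(-73/373 - 66) = 13*(-24691/373) = -320983/373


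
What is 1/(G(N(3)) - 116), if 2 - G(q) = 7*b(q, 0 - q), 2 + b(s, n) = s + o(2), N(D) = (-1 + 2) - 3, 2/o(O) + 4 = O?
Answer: -1/79 ≈ -0.012658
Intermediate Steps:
o(O) = 2/(-4 + O)
N(D) = -2 (N(D) = 1 - 3 = -2)
b(s, n) = -3 + s (b(s, n) = -2 + (s + 2/(-4 + 2)) = -2 + (s + 2/(-2)) = -2 + (s + 2*(-1/2)) = -2 + (s - 1) = -2 + (-1 + s) = -3 + s)
G(q) = 23 - 7*q (G(q) = 2 - 7*(-3 + q) = 2 - (-21 + 7*q) = 2 + (21 - 7*q) = 23 - 7*q)
1/(G(N(3)) - 116) = 1/((23 - 7*(-2)) - 116) = 1/((23 + 14) - 116) = 1/(37 - 116) = 1/(-79) = -1/79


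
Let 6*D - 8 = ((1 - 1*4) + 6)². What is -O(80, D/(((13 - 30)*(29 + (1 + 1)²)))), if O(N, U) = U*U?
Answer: -1/39204 ≈ -2.5508e-5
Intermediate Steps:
D = 17/6 (D = 4/3 + ((1 - 1*4) + 6)²/6 = 4/3 + ((1 - 4) + 6)²/6 = 4/3 + (-3 + 6)²/6 = 4/3 + (⅙)*3² = 4/3 + (⅙)*9 = 4/3 + 3/2 = 17/6 ≈ 2.8333)
O(N, U) = U²
-O(80, D/(((13 - 30)*(29 + (1 + 1)²)))) = -(17/(6*(((13 - 30)*(29 + (1 + 1)²)))))² = -(17/(6*((-17*(29 + 2²)))))² = -(17/(6*((-17*(29 + 4)))))² = -(17/(6*((-17*33))))² = -((17/6)/(-561))² = -((17/6)*(-1/561))² = -(-1/198)² = -1*1/39204 = -1/39204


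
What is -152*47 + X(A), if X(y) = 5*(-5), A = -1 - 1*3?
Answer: -7169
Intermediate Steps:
A = -4 (A = -1 - 3 = -4)
X(y) = -25
-152*47 + X(A) = -152*47 - 25 = -7144 - 25 = -7169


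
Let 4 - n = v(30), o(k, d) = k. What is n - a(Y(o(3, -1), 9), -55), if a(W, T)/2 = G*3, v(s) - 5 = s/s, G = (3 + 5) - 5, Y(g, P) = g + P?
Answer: -20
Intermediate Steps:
Y(g, P) = P + g
G = 3 (G = 8 - 5 = 3)
v(s) = 6 (v(s) = 5 + s/s = 5 + 1 = 6)
a(W, T) = 18 (a(W, T) = 2*(3*3) = 2*9 = 18)
n = -2 (n = 4 - 1*6 = 4 - 6 = -2)
n - a(Y(o(3, -1), 9), -55) = -2 - 1*18 = -2 - 18 = -20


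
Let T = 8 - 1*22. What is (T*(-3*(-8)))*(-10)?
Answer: 3360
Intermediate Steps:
T = -14 (T = 8 - 22 = -14)
(T*(-3*(-8)))*(-10) = -(-42)*(-8)*(-10) = -14*24*(-10) = -336*(-10) = 3360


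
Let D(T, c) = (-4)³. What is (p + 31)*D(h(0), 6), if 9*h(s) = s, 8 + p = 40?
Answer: -4032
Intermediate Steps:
p = 32 (p = -8 + 40 = 32)
h(s) = s/9
D(T, c) = -64
(p + 31)*D(h(0), 6) = (32 + 31)*(-64) = 63*(-64) = -4032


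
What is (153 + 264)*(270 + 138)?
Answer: 170136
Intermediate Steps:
(153 + 264)*(270 + 138) = 417*408 = 170136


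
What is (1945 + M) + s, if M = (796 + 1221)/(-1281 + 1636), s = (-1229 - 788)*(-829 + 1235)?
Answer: -290017718/355 ≈ -8.1695e+5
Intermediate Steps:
s = -818902 (s = -2017*406 = -818902)
M = 2017/355 ≈ 5.6817
(1945 + M) + s = (1945 + 2017/355) - 818902 = 692492/355 - 818902 = -290017718/355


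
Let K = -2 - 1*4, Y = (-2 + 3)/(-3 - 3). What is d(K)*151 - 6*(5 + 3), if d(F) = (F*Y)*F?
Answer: -954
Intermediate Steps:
Y = -⅙ (Y = 1/(-6) = 1*(-⅙) = -⅙ ≈ -0.16667)
K = -6 (K = -2 - 4 = -6)
d(F) = -F²/6 (d(F) = (F*(-⅙))*F = (-F/6)*F = -F²/6)
d(K)*151 - 6*(5 + 3) = -⅙*(-6)²*151 - 6*(5 + 3) = -⅙*36*151 - 6*8 = -6*151 - 48 = -906 - 48 = -954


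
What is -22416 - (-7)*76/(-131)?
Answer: -2937028/131 ≈ -22420.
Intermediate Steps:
-22416 - (-7)*76/(-131) = -22416 - (-7)*76*(-1/131) = -22416 - (-7)*(-76)/131 = -22416 - 1*532/131 = -22416 - 532/131 = -2937028/131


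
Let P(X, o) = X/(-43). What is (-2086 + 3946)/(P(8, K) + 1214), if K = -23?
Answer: 13330/8699 ≈ 1.5324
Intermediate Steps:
P(X, o) = -X/43 (P(X, o) = X*(-1/43) = -X/43)
(-2086 + 3946)/(P(8, K) + 1214) = (-2086 + 3946)/(-1/43*8 + 1214) = 1860/(-8/43 + 1214) = 1860/(52194/43) = 1860*(43/52194) = 13330/8699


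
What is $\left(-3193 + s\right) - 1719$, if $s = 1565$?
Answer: $-3347$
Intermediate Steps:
$\left(-3193 + s\right) - 1719 = \left(-3193 + 1565\right) - 1719 = -1628 - 1719 = -3347$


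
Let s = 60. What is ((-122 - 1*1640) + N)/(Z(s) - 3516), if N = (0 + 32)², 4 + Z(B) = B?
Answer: 369/1730 ≈ 0.21329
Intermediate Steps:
Z(B) = -4 + B
N = 1024 (N = 32² = 1024)
((-122 - 1*1640) + N)/(Z(s) - 3516) = ((-122 - 1*1640) + 1024)/((-4 + 60) - 3516) = ((-122 - 1640) + 1024)/(56 - 3516) = (-1762 + 1024)/(-3460) = -738*(-1/3460) = 369/1730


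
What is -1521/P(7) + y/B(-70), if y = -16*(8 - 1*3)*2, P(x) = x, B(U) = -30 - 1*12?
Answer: -4483/21 ≈ -213.48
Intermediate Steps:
B(U) = -42 (B(U) = -30 - 12 = -42)
y = -160 (y = -16*(8 - 3)*2 = -16*5*2 = -80*2 = -160)
-1521/P(7) + y/B(-70) = -1521/7 - 160/(-42) = -1521*⅐ - 160*(-1/42) = -1521/7 + 80/21 = -4483/21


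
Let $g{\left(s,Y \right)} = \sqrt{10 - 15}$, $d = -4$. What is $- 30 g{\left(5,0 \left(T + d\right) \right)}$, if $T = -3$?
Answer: $- 30 i \sqrt{5} \approx - 67.082 i$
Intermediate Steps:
$g{\left(s,Y \right)} = i \sqrt{5}$ ($g{\left(s,Y \right)} = \sqrt{-5} = i \sqrt{5}$)
$- 30 g{\left(5,0 \left(T + d\right) \right)} = - 30 i \sqrt{5}$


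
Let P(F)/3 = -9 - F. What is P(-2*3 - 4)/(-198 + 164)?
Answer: -3/34 ≈ -0.088235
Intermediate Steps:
P(F) = -27 - 3*F (P(F) = 3*(-9 - F) = -27 - 3*F)
P(-2*3 - 4)/(-198 + 164) = (-27 - 3*(-2*3 - 4))/(-198 + 164) = (-27 - 3*(-6 - 4))/(-34) = (-27 - 3*(-10))*(-1/34) = (-27 + 30)*(-1/34) = 3*(-1/34) = -3/34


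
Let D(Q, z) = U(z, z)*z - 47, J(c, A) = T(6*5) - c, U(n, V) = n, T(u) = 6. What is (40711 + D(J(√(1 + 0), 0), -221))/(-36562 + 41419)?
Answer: 29835/1619 ≈ 18.428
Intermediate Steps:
J(c, A) = 6 - c
D(Q, z) = -47 + z² (D(Q, z) = z*z - 47 = z² - 47 = -47 + z²)
(40711 + D(J(√(1 + 0), 0), -221))/(-36562 + 41419) = (40711 + (-47 + (-221)²))/(-36562 + 41419) = (40711 + (-47 + 48841))/4857 = (40711 + 48794)*(1/4857) = 89505*(1/4857) = 29835/1619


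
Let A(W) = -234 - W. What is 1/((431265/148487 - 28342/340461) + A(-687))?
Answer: 50554032507/23043597220282 ≈ 0.0021938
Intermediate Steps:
1/((431265/148487 - 28342/340461) + A(-687)) = 1/((431265/148487 - 28342/340461) + (-234 - 1*(-687))) = 1/((431265*(1/148487) - 28342*1/340461) + (-234 + 687)) = 1/((431265/148487 - 28342/340461) + 453) = 1/(142620494611/50554032507 + 453) = 1/(23043597220282/50554032507) = 50554032507/23043597220282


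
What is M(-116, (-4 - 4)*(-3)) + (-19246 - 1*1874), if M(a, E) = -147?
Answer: -21267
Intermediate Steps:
M(-116, (-4 - 4)*(-3)) + (-19246 - 1*1874) = -147 + (-19246 - 1*1874) = -147 + (-19246 - 1874) = -147 - 21120 = -21267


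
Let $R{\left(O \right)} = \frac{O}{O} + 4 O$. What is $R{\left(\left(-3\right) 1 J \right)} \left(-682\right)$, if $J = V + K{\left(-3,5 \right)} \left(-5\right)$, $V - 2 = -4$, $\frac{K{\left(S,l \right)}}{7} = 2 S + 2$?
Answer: $1128710$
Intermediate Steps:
$K{\left(S,l \right)} = 14 + 14 S$ ($K{\left(S,l \right)} = 7 \left(2 S + 2\right) = 7 \left(2 + 2 S\right) = 14 + 14 S$)
$V = -2$ ($V = 2 - 4 = -2$)
$J = 138$ ($J = -2 + \left(14 + 14 \left(-3\right)\right) \left(-5\right) = -2 + \left(14 - 42\right) \left(-5\right) = -2 - -140 = -2 + 140 = 138$)
$R{\left(O \right)} = 1 + 4 O$
$R{\left(\left(-3\right) 1 J \right)} \left(-682\right) = \left(1 + 4 \left(-3\right) 1 \cdot 138\right) \left(-682\right) = \left(1 + 4 \left(\left(-3\right) 138\right)\right) \left(-682\right) = \left(1 + 4 \left(-414\right)\right) \left(-682\right) = \left(1 - 1656\right) \left(-682\right) = \left(-1655\right) \left(-682\right) = 1128710$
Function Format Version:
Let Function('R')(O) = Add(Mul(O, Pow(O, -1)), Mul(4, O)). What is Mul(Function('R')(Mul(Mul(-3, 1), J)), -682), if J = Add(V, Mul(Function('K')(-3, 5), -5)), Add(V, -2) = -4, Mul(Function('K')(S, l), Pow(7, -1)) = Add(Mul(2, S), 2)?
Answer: 1128710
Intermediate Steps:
Function('K')(S, l) = Add(14, Mul(14, S)) (Function('K')(S, l) = Mul(7, Add(Mul(2, S), 2)) = Mul(7, Add(2, Mul(2, S))) = Add(14, Mul(14, S)))
V = -2 (V = Add(2, -4) = -2)
J = 138 (J = Add(-2, Mul(Add(14, Mul(14, -3)), -5)) = Add(-2, Mul(Add(14, -42), -5)) = Add(-2, Mul(-28, -5)) = Add(-2, 140) = 138)
Function('R')(O) = Add(1, Mul(4, O))
Mul(Function('R')(Mul(Mul(-3, 1), J)), -682) = Mul(Add(1, Mul(4, Mul(Mul(-3, 1), 138))), -682) = Mul(Add(1, Mul(4, Mul(-3, 138))), -682) = Mul(Add(1, Mul(4, -414)), -682) = Mul(Add(1, -1656), -682) = Mul(-1655, -682) = 1128710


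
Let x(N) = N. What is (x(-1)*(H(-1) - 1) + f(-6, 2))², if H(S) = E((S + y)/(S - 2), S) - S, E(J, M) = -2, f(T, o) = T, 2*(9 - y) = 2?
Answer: 16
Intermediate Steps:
y = 8 (y = 9 - ½*2 = 9 - 1 = 8)
H(S) = -2 - S
(x(-1)*(H(-1) - 1) + f(-6, 2))² = (-((-2 - 1*(-1)) - 1) - 6)² = (-((-2 + 1) - 1) - 6)² = (-(-1 - 1) - 6)² = (-1*(-2) - 6)² = (2 - 6)² = (-4)² = 16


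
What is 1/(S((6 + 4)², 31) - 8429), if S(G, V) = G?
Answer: -1/8329 ≈ -0.00012006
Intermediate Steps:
1/(S((6 + 4)², 31) - 8429) = 1/((6 + 4)² - 8429) = 1/(10² - 8429) = 1/(100 - 8429) = 1/(-8329) = -1/8329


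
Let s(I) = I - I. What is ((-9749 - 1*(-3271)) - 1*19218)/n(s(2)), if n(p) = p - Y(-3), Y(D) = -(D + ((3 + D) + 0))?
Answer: 25696/3 ≈ 8565.3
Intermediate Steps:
Y(D) = -3 - 2*D (Y(D) = -(D + (3 + D)) = -(3 + 2*D) = -3 - 2*D)
s(I) = 0
n(p) = -3 + p (n(p) = p - (-3 - 2*(-3)) = p - (-3 + 6) = p - 1*3 = p - 3 = -3 + p)
((-9749 - 1*(-3271)) - 1*19218)/n(s(2)) = ((-9749 - 1*(-3271)) - 1*19218)/(-3 + 0) = ((-9749 + 3271) - 19218)/(-3) = (-6478 - 19218)*(-1/3) = -25696*(-1/3) = 25696/3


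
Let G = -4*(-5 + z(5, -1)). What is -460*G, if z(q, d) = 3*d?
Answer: -14720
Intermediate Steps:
G = 32 (G = -4*(-5 + 3*(-1)) = -4*(-5 - 3) = -4*(-8) = 32)
-460*G = -460*32 = -14720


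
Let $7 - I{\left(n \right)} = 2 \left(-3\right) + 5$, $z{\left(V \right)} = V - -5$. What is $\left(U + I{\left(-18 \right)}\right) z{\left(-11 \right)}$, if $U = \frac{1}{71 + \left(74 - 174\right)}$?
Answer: $- \frac{1386}{29} \approx -47.793$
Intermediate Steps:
$z{\left(V \right)} = 5 + V$ ($z{\left(V \right)} = V + 5 = 5 + V$)
$I{\left(n \right)} = 8$ ($I{\left(n \right)} = 7 - \left(2 \left(-3\right) + 5\right) = 7 - \left(-6 + 5\right) = 7 - -1 = 7 + 1 = 8$)
$U = - \frac{1}{29}$ ($U = \frac{1}{71 - 100} = \frac{1}{-29} = - \frac{1}{29} \approx -0.034483$)
$\left(U + I{\left(-18 \right)}\right) z{\left(-11 \right)} = \left(- \frac{1}{29} + 8\right) \left(5 - 11\right) = \frac{231}{29} \left(-6\right) = - \frac{1386}{29}$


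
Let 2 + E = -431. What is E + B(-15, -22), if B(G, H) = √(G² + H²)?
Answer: -433 + √709 ≈ -406.37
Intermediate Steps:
E = -433 (E = -2 - 431 = -433)
E + B(-15, -22) = -433 + √((-15)² + (-22)²) = -433 + √(225 + 484) = -433 + √709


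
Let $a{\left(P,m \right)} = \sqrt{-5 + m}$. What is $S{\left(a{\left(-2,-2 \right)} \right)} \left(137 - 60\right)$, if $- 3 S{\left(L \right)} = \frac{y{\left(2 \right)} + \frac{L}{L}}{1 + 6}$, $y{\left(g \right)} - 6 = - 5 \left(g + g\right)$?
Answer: $\frac{143}{3} \approx 47.667$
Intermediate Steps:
$y{\left(g \right)} = 6 - 10 g$ ($y{\left(g \right)} = 6 - 5 \left(g + g\right) = 6 - 5 \cdot 2 g = 6 - 10 g$)
$S{\left(L \right)} = \frac{13}{21}$ ($S{\left(L \right)} = - \frac{\left(\left(6 - 20\right) + \frac{L}{L}\right) \frac{1}{1 + 6}}{3} = - \frac{\left(\left(6 - 20\right) + 1\right) \frac{1}{7}}{3} = - \frac{\left(-14 + 1\right) \frac{1}{7}}{3} = - \frac{\left(-13\right) \frac{1}{7}}{3} = \left(- \frac{1}{3}\right) \left(- \frac{13}{7}\right) = \frac{13}{21}$)
$S{\left(a{\left(-2,-2 \right)} \right)} \left(137 - 60\right) = \frac{13 \left(137 - 60\right)}{21} = \frac{13}{21} \cdot 77 = \frac{143}{3}$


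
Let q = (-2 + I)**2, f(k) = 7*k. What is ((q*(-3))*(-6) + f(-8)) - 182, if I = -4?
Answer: 410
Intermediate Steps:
q = 36 (q = (-2 - 4)**2 = (-6)**2 = 36)
((q*(-3))*(-6) + f(-8)) - 182 = ((36*(-3))*(-6) + 7*(-8)) - 182 = (-108*(-6) - 56) - 182 = (648 - 56) - 182 = 592 - 182 = 410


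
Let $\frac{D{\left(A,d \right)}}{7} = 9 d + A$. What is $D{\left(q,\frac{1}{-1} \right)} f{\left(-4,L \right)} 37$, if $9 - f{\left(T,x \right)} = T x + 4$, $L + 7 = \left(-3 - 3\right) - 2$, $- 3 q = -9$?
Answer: $85470$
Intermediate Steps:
$q = 3$ ($q = \left(- \frac{1}{3}\right) \left(-9\right) = 3$)
$L = -15$ ($L = -7 - 8 = -15$)
$f{\left(T,x \right)} = 5 - T x$ ($f{\left(T,x \right)} = 9 - \left(T x + 4\right) = 9 - \left(4 + T x\right) = 5 - T x$)
$D{\left(A,d \right)} = 7 A + 63 d$ ($D{\left(A,d \right)} = 7 \left(9 d + A\right) = 7 \left(A + 9 d\right) = 7 A + 63 d$)
$D{\left(q,\frac{1}{-1} \right)} f{\left(-4,L \right)} 37 = \left(7 \cdot 3 + \frac{63}{-1}\right) \left(5 - \left(-4\right) \left(-15\right)\right) 37 = \left(21 + 63 \left(-1\right)\right) \left(5 - 60\right) 37 = \left(21 - 63\right) \left(-55\right) 37 = \left(-42\right) \left(-55\right) 37 = 2310 \cdot 37 = 85470$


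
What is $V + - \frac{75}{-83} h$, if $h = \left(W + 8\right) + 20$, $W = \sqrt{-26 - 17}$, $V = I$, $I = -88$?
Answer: $- \frac{5204}{83} + \frac{75 i \sqrt{43}}{83} \approx -62.699 + 5.9254 i$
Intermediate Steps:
$V = -88$
$W = i \sqrt{43}$ ($W = \sqrt{-43} = i \sqrt{43} \approx 6.5574 i$)
$h = 28 + i \sqrt{43}$ ($h = \left(i \sqrt{43} + 8\right) + 20 = \left(8 + i \sqrt{43}\right) + 20 = 28 + i \sqrt{43} \approx 28.0 + 6.5574 i$)
$V + - \frac{75}{-83} h = -88 + - \frac{75}{-83} \left(28 + i \sqrt{43}\right) = -88 + \left(-75\right) \left(- \frac{1}{83}\right) \left(28 + i \sqrt{43}\right) = -88 + \frac{75 \left(28 + i \sqrt{43}\right)}{83} = -88 + \left(\frac{2100}{83} + \frac{75 i \sqrt{43}}{83}\right) = - \frac{5204}{83} + \frac{75 i \sqrt{43}}{83}$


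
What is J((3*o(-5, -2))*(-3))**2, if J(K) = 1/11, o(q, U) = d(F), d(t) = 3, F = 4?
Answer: 1/121 ≈ 0.0082645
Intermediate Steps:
o(q, U) = 3
J(K) = 1/11
J((3*o(-5, -2))*(-3))**2 = (1/11)**2 = 1/121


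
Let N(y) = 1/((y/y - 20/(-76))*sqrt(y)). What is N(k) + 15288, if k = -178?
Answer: 15288 - 19*I*sqrt(178)/4272 ≈ 15288.0 - 0.059338*I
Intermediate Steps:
N(y) = 19/(24*sqrt(y)) (N(y) = 1/((1 - 20*(-1/76))*sqrt(y)) = 1/((1 + 5/19)*sqrt(y)) = 1/(24*sqrt(y)/19) = 19/(24*sqrt(y)))
N(k) + 15288 = 19/(24*sqrt(-178)) + 15288 = 19*(-I*sqrt(178)/178)/24 + 15288 = -19*I*sqrt(178)/4272 + 15288 = 15288 - 19*I*sqrt(178)/4272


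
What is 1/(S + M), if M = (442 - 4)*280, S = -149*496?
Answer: 1/48736 ≈ 2.0519e-5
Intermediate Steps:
S = -73904
M = 122640 (M = 438*280 = 122640)
1/(S + M) = 1/(-73904 + 122640) = 1/48736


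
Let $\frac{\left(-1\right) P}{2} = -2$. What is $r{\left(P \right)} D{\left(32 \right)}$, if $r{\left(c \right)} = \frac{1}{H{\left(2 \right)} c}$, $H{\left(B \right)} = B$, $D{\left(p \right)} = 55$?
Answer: $\frac{55}{8} \approx 6.875$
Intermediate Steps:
$P = 4$ ($P = \left(-2\right) \left(-2\right) = 4$)
$r{\left(c \right)} = \frac{1}{2 c}$
$r{\left(P \right)} D{\left(32 \right)} = \frac{1}{2 \cdot 4} \cdot 55 = \frac{1}{2} \cdot \frac{1}{4} \cdot 55 = \frac{1}{8} \cdot 55 = \frac{55}{8}$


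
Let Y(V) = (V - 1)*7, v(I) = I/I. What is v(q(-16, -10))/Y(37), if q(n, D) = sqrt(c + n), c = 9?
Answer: 1/252 ≈ 0.0039683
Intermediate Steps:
q(n, D) = sqrt(9 + n)
v(I) = 1
Y(V) = -7 + 7*V (Y(V) = (-1 + V)*7 = -7 + 7*V)
v(q(-16, -10))/Y(37) = 1/(-7 + 7*37) = 1/(-7 + 259) = 1/252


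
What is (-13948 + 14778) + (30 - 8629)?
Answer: -7769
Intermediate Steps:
(-13948 + 14778) + (30 - 8629) = 830 - 8599 = -7769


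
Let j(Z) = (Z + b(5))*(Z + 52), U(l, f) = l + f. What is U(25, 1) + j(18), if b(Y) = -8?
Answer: 726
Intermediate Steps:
U(l, f) = f + l
j(Z) = (-8 + Z)*(52 + Z) (j(Z) = (Z - 8)*(Z + 52) = (-8 + Z)*(52 + Z))
U(25, 1) + j(18) = (1 + 25) + (-416 + 18**2 + 44*18) = 26 + (-416 + 324 + 792) = 26 + 700 = 726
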